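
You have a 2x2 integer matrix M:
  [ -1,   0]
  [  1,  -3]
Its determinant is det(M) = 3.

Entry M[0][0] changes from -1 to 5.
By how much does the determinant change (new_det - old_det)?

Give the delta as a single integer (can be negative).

Cofactor C_00 = -3
Entry delta = 5 - -1 = 6
Det delta = entry_delta * cofactor = 6 * -3 = -18

Answer: -18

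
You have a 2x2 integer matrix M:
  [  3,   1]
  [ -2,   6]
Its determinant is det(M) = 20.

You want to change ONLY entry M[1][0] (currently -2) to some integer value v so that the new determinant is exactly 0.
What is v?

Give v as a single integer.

Answer: 18

Derivation:
det is linear in entry M[1][0]: det = old_det + (v - -2) * C_10
Cofactor C_10 = -1
Want det = 0: 20 + (v - -2) * -1 = 0
  (v - -2) = -20 / -1 = 20
  v = -2 + (20) = 18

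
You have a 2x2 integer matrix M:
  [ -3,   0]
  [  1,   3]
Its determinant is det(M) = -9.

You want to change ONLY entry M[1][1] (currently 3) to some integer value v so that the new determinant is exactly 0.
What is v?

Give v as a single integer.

Answer: 0

Derivation:
det is linear in entry M[1][1]: det = old_det + (v - 3) * C_11
Cofactor C_11 = -3
Want det = 0: -9 + (v - 3) * -3 = 0
  (v - 3) = 9 / -3 = -3
  v = 3 + (-3) = 0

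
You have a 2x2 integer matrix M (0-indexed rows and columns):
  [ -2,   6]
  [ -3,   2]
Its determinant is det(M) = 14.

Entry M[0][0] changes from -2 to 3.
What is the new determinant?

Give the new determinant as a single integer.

Answer: 24

Derivation:
det is linear in row 0: changing M[0][0] by delta changes det by delta * cofactor(0,0).
Cofactor C_00 = (-1)^(0+0) * minor(0,0) = 2
Entry delta = 3 - -2 = 5
Det delta = 5 * 2 = 10
New det = 14 + 10 = 24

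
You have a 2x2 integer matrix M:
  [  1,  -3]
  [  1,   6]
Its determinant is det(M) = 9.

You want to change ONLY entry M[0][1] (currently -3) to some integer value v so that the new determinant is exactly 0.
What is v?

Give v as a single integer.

Answer: 6

Derivation:
det is linear in entry M[0][1]: det = old_det + (v - -3) * C_01
Cofactor C_01 = -1
Want det = 0: 9 + (v - -3) * -1 = 0
  (v - -3) = -9 / -1 = 9
  v = -3 + (9) = 6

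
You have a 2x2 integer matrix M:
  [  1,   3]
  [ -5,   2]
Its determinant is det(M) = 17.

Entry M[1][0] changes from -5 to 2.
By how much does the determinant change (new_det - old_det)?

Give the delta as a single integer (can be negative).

Answer: -21

Derivation:
Cofactor C_10 = -3
Entry delta = 2 - -5 = 7
Det delta = entry_delta * cofactor = 7 * -3 = -21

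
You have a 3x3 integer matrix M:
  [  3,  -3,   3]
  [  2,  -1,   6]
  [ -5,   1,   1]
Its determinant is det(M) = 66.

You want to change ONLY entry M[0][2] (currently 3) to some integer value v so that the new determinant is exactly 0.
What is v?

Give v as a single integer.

det is linear in entry M[0][2]: det = old_det + (v - 3) * C_02
Cofactor C_02 = -3
Want det = 0: 66 + (v - 3) * -3 = 0
  (v - 3) = -66 / -3 = 22
  v = 3 + (22) = 25

Answer: 25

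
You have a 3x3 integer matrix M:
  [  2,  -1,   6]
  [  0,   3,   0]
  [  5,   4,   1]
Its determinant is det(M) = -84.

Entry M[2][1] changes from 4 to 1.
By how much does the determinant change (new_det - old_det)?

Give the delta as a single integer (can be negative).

Answer: 0

Derivation:
Cofactor C_21 = 0
Entry delta = 1 - 4 = -3
Det delta = entry_delta * cofactor = -3 * 0 = 0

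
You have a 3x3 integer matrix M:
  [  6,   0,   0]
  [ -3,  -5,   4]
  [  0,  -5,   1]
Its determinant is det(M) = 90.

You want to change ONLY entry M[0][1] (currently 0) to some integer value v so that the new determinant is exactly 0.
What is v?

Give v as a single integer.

det is linear in entry M[0][1]: det = old_det + (v - 0) * C_01
Cofactor C_01 = 3
Want det = 0: 90 + (v - 0) * 3 = 0
  (v - 0) = -90 / 3 = -30
  v = 0 + (-30) = -30

Answer: -30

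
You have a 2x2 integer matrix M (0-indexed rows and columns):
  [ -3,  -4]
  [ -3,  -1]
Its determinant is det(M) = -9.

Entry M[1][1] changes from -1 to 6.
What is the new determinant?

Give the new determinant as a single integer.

det is linear in row 1: changing M[1][1] by delta changes det by delta * cofactor(1,1).
Cofactor C_11 = (-1)^(1+1) * minor(1,1) = -3
Entry delta = 6 - -1 = 7
Det delta = 7 * -3 = -21
New det = -9 + -21 = -30

Answer: -30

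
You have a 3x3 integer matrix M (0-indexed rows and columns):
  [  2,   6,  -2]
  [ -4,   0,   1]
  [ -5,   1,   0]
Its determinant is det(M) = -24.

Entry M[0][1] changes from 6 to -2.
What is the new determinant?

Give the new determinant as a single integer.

det is linear in row 0: changing M[0][1] by delta changes det by delta * cofactor(0,1).
Cofactor C_01 = (-1)^(0+1) * minor(0,1) = -5
Entry delta = -2 - 6 = -8
Det delta = -8 * -5 = 40
New det = -24 + 40 = 16

Answer: 16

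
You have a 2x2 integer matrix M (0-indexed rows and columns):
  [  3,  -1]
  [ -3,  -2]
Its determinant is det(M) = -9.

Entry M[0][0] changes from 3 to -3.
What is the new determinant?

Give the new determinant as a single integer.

Answer: 3

Derivation:
det is linear in row 0: changing M[0][0] by delta changes det by delta * cofactor(0,0).
Cofactor C_00 = (-1)^(0+0) * minor(0,0) = -2
Entry delta = -3 - 3 = -6
Det delta = -6 * -2 = 12
New det = -9 + 12 = 3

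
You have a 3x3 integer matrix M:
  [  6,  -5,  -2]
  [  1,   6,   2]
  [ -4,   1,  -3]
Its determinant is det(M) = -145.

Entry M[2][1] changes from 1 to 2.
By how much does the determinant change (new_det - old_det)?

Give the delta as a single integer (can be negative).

Cofactor C_21 = -14
Entry delta = 2 - 1 = 1
Det delta = entry_delta * cofactor = 1 * -14 = -14

Answer: -14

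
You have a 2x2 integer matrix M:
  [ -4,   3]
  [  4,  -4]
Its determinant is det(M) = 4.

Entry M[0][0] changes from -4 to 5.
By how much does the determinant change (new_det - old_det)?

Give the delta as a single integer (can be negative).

Answer: -36

Derivation:
Cofactor C_00 = -4
Entry delta = 5 - -4 = 9
Det delta = entry_delta * cofactor = 9 * -4 = -36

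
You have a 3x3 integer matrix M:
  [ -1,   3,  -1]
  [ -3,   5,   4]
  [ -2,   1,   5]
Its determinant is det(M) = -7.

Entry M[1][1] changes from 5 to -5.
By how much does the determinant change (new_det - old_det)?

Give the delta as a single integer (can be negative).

Answer: 70

Derivation:
Cofactor C_11 = -7
Entry delta = -5 - 5 = -10
Det delta = entry_delta * cofactor = -10 * -7 = 70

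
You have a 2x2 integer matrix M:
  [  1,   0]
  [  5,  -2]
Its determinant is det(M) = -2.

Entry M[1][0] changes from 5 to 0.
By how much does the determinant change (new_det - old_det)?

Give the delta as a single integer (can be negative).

Answer: 0

Derivation:
Cofactor C_10 = 0
Entry delta = 0 - 5 = -5
Det delta = entry_delta * cofactor = -5 * 0 = 0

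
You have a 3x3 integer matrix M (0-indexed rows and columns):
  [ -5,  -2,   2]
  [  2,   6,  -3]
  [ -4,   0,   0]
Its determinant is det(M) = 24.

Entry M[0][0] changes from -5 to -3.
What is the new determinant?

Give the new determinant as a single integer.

det is linear in row 0: changing M[0][0] by delta changes det by delta * cofactor(0,0).
Cofactor C_00 = (-1)^(0+0) * minor(0,0) = 0
Entry delta = -3 - -5 = 2
Det delta = 2 * 0 = 0
New det = 24 + 0 = 24

Answer: 24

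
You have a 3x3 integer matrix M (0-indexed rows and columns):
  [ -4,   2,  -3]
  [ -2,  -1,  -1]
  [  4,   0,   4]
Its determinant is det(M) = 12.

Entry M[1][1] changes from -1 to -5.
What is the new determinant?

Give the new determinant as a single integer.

Answer: 28

Derivation:
det is linear in row 1: changing M[1][1] by delta changes det by delta * cofactor(1,1).
Cofactor C_11 = (-1)^(1+1) * minor(1,1) = -4
Entry delta = -5 - -1 = -4
Det delta = -4 * -4 = 16
New det = 12 + 16 = 28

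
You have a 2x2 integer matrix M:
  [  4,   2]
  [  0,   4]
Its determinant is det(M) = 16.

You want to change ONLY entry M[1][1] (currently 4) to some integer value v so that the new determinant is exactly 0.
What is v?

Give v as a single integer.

det is linear in entry M[1][1]: det = old_det + (v - 4) * C_11
Cofactor C_11 = 4
Want det = 0: 16 + (v - 4) * 4 = 0
  (v - 4) = -16 / 4 = -4
  v = 4 + (-4) = 0

Answer: 0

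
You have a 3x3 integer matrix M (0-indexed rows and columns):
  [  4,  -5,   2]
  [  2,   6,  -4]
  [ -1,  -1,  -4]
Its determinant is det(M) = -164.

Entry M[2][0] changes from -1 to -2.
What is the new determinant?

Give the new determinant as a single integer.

det is linear in row 2: changing M[2][0] by delta changes det by delta * cofactor(2,0).
Cofactor C_20 = (-1)^(2+0) * minor(2,0) = 8
Entry delta = -2 - -1 = -1
Det delta = -1 * 8 = -8
New det = -164 + -8 = -172

Answer: -172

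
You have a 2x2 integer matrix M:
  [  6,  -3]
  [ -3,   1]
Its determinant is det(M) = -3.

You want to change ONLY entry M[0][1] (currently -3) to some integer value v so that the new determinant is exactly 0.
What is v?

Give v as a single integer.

det is linear in entry M[0][1]: det = old_det + (v - -3) * C_01
Cofactor C_01 = 3
Want det = 0: -3 + (v - -3) * 3 = 0
  (v - -3) = 3 / 3 = 1
  v = -3 + (1) = -2

Answer: -2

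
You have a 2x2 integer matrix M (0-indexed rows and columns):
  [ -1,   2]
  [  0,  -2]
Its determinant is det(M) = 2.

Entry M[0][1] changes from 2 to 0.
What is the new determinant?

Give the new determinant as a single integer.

Answer: 2

Derivation:
det is linear in row 0: changing M[0][1] by delta changes det by delta * cofactor(0,1).
Cofactor C_01 = (-1)^(0+1) * minor(0,1) = 0
Entry delta = 0 - 2 = -2
Det delta = -2 * 0 = 0
New det = 2 + 0 = 2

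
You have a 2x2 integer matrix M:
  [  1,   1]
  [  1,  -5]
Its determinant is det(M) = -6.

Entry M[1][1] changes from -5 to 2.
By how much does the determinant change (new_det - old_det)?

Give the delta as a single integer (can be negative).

Cofactor C_11 = 1
Entry delta = 2 - -5 = 7
Det delta = entry_delta * cofactor = 7 * 1 = 7

Answer: 7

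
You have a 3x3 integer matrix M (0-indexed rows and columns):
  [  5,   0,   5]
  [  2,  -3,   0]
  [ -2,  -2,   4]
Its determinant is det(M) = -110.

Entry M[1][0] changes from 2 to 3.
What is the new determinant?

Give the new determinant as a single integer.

Answer: -120

Derivation:
det is linear in row 1: changing M[1][0] by delta changes det by delta * cofactor(1,0).
Cofactor C_10 = (-1)^(1+0) * minor(1,0) = -10
Entry delta = 3 - 2 = 1
Det delta = 1 * -10 = -10
New det = -110 + -10 = -120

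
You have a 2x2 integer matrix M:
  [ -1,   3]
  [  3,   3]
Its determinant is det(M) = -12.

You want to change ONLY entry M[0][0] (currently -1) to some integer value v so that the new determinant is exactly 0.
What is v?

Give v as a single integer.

Answer: 3

Derivation:
det is linear in entry M[0][0]: det = old_det + (v - -1) * C_00
Cofactor C_00 = 3
Want det = 0: -12 + (v - -1) * 3 = 0
  (v - -1) = 12 / 3 = 4
  v = -1 + (4) = 3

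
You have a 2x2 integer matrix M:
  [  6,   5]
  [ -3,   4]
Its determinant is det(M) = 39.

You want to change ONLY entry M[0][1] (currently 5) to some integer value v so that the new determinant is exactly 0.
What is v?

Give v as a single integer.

Answer: -8

Derivation:
det is linear in entry M[0][1]: det = old_det + (v - 5) * C_01
Cofactor C_01 = 3
Want det = 0: 39 + (v - 5) * 3 = 0
  (v - 5) = -39 / 3 = -13
  v = 5 + (-13) = -8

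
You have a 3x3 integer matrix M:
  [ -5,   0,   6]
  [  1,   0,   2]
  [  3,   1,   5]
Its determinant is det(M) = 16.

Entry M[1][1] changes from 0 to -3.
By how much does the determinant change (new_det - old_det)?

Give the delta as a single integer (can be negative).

Cofactor C_11 = -43
Entry delta = -3 - 0 = -3
Det delta = entry_delta * cofactor = -3 * -43 = 129

Answer: 129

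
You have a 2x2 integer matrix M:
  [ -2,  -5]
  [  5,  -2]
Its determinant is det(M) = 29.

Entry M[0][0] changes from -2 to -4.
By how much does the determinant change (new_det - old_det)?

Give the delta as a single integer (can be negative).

Cofactor C_00 = -2
Entry delta = -4 - -2 = -2
Det delta = entry_delta * cofactor = -2 * -2 = 4

Answer: 4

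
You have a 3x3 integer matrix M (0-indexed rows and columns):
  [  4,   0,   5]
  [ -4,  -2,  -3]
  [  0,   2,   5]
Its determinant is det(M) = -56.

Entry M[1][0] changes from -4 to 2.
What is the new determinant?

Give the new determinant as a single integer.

det is linear in row 1: changing M[1][0] by delta changes det by delta * cofactor(1,0).
Cofactor C_10 = (-1)^(1+0) * minor(1,0) = 10
Entry delta = 2 - -4 = 6
Det delta = 6 * 10 = 60
New det = -56 + 60 = 4

Answer: 4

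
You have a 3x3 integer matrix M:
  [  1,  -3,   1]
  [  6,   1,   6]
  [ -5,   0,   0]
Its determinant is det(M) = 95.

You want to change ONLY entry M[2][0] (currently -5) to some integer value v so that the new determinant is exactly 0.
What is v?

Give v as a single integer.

Answer: 0

Derivation:
det is linear in entry M[2][0]: det = old_det + (v - -5) * C_20
Cofactor C_20 = -19
Want det = 0: 95 + (v - -5) * -19 = 0
  (v - -5) = -95 / -19 = 5
  v = -5 + (5) = 0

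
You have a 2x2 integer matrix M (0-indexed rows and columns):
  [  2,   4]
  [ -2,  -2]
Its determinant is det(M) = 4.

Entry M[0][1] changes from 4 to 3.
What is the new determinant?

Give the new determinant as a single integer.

det is linear in row 0: changing M[0][1] by delta changes det by delta * cofactor(0,1).
Cofactor C_01 = (-1)^(0+1) * minor(0,1) = 2
Entry delta = 3 - 4 = -1
Det delta = -1 * 2 = -2
New det = 4 + -2 = 2

Answer: 2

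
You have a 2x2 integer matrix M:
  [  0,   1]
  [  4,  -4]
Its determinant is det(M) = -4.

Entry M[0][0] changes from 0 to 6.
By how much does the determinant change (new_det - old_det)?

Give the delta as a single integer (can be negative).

Answer: -24

Derivation:
Cofactor C_00 = -4
Entry delta = 6 - 0 = 6
Det delta = entry_delta * cofactor = 6 * -4 = -24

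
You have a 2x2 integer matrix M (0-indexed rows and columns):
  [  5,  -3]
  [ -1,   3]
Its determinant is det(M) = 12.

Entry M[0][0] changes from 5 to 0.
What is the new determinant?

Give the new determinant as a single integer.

det is linear in row 0: changing M[0][0] by delta changes det by delta * cofactor(0,0).
Cofactor C_00 = (-1)^(0+0) * minor(0,0) = 3
Entry delta = 0 - 5 = -5
Det delta = -5 * 3 = -15
New det = 12 + -15 = -3

Answer: -3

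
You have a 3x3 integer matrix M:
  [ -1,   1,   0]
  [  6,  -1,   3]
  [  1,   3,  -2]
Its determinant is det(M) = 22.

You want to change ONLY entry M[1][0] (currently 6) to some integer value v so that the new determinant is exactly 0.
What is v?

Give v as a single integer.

Answer: -5

Derivation:
det is linear in entry M[1][0]: det = old_det + (v - 6) * C_10
Cofactor C_10 = 2
Want det = 0: 22 + (v - 6) * 2 = 0
  (v - 6) = -22 / 2 = -11
  v = 6 + (-11) = -5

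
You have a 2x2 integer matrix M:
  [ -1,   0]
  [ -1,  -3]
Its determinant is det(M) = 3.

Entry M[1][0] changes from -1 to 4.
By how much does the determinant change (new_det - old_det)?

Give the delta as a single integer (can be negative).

Answer: 0

Derivation:
Cofactor C_10 = 0
Entry delta = 4 - -1 = 5
Det delta = entry_delta * cofactor = 5 * 0 = 0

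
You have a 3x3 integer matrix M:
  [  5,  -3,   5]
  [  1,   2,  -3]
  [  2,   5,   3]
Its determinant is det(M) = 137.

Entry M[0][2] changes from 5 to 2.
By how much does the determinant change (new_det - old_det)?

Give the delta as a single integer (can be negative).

Answer: -3

Derivation:
Cofactor C_02 = 1
Entry delta = 2 - 5 = -3
Det delta = entry_delta * cofactor = -3 * 1 = -3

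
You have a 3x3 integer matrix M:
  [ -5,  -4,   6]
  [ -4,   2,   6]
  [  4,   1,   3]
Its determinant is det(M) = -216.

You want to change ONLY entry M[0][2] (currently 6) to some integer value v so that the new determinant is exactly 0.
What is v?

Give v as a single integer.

det is linear in entry M[0][2]: det = old_det + (v - 6) * C_02
Cofactor C_02 = -12
Want det = 0: -216 + (v - 6) * -12 = 0
  (v - 6) = 216 / -12 = -18
  v = 6 + (-18) = -12

Answer: -12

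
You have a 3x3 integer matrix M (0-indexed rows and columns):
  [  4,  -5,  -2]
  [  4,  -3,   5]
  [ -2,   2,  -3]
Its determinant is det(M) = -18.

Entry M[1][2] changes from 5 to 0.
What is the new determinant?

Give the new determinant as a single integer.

det is linear in row 1: changing M[1][2] by delta changes det by delta * cofactor(1,2).
Cofactor C_12 = (-1)^(1+2) * minor(1,2) = 2
Entry delta = 0 - 5 = -5
Det delta = -5 * 2 = -10
New det = -18 + -10 = -28

Answer: -28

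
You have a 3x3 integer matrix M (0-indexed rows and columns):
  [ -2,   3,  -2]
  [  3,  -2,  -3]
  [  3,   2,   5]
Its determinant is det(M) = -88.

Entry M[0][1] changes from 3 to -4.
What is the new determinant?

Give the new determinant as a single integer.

det is linear in row 0: changing M[0][1] by delta changes det by delta * cofactor(0,1).
Cofactor C_01 = (-1)^(0+1) * minor(0,1) = -24
Entry delta = -4 - 3 = -7
Det delta = -7 * -24 = 168
New det = -88 + 168 = 80

Answer: 80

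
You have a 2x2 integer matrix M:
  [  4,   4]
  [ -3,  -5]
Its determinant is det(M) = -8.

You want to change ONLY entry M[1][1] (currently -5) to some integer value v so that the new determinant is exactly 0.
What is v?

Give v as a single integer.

det is linear in entry M[1][1]: det = old_det + (v - -5) * C_11
Cofactor C_11 = 4
Want det = 0: -8 + (v - -5) * 4 = 0
  (v - -5) = 8 / 4 = 2
  v = -5 + (2) = -3

Answer: -3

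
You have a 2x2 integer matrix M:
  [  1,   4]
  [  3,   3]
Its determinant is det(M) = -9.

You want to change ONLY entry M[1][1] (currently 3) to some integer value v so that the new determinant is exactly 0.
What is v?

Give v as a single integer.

det is linear in entry M[1][1]: det = old_det + (v - 3) * C_11
Cofactor C_11 = 1
Want det = 0: -9 + (v - 3) * 1 = 0
  (v - 3) = 9 / 1 = 9
  v = 3 + (9) = 12

Answer: 12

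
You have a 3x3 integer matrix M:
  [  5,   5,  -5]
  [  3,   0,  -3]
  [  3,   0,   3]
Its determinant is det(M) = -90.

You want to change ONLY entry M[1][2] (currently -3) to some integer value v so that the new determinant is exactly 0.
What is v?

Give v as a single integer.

Answer: 3

Derivation:
det is linear in entry M[1][2]: det = old_det + (v - -3) * C_12
Cofactor C_12 = 15
Want det = 0: -90 + (v - -3) * 15 = 0
  (v - -3) = 90 / 15 = 6
  v = -3 + (6) = 3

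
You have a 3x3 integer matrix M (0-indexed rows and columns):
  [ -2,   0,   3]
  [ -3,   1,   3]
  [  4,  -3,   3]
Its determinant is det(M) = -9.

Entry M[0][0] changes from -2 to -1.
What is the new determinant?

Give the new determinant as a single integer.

det is linear in row 0: changing M[0][0] by delta changes det by delta * cofactor(0,0).
Cofactor C_00 = (-1)^(0+0) * minor(0,0) = 12
Entry delta = -1 - -2 = 1
Det delta = 1 * 12 = 12
New det = -9 + 12 = 3

Answer: 3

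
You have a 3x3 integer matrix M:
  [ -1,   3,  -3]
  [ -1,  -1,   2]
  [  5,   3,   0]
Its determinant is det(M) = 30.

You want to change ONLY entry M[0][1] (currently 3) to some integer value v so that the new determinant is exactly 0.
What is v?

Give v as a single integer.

det is linear in entry M[0][1]: det = old_det + (v - 3) * C_01
Cofactor C_01 = 10
Want det = 0: 30 + (v - 3) * 10 = 0
  (v - 3) = -30 / 10 = -3
  v = 3 + (-3) = 0

Answer: 0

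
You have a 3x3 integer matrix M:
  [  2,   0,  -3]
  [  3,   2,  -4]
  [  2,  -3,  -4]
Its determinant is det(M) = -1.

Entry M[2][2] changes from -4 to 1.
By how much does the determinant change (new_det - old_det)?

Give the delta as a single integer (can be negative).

Cofactor C_22 = 4
Entry delta = 1 - -4 = 5
Det delta = entry_delta * cofactor = 5 * 4 = 20

Answer: 20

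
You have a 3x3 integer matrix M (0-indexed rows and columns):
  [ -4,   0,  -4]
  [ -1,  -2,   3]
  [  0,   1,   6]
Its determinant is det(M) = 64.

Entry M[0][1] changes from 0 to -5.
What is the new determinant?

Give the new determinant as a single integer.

det is linear in row 0: changing M[0][1] by delta changes det by delta * cofactor(0,1).
Cofactor C_01 = (-1)^(0+1) * minor(0,1) = 6
Entry delta = -5 - 0 = -5
Det delta = -5 * 6 = -30
New det = 64 + -30 = 34

Answer: 34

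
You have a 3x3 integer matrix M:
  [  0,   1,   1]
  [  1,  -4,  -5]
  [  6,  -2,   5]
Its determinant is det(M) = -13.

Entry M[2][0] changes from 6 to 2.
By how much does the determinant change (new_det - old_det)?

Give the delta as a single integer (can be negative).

Answer: 4

Derivation:
Cofactor C_20 = -1
Entry delta = 2 - 6 = -4
Det delta = entry_delta * cofactor = -4 * -1 = 4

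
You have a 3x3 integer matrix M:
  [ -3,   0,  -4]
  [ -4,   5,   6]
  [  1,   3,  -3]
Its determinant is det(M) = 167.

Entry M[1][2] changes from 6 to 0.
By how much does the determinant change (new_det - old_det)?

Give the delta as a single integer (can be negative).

Cofactor C_12 = 9
Entry delta = 0 - 6 = -6
Det delta = entry_delta * cofactor = -6 * 9 = -54

Answer: -54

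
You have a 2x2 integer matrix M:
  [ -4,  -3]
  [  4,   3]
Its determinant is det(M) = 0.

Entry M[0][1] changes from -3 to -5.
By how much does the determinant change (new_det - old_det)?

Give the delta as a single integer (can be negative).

Answer: 8

Derivation:
Cofactor C_01 = -4
Entry delta = -5 - -3 = -2
Det delta = entry_delta * cofactor = -2 * -4 = 8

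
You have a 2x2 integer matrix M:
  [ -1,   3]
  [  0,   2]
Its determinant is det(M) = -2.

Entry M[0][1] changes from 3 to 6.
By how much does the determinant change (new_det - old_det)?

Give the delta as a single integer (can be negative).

Cofactor C_01 = 0
Entry delta = 6 - 3 = 3
Det delta = entry_delta * cofactor = 3 * 0 = 0

Answer: 0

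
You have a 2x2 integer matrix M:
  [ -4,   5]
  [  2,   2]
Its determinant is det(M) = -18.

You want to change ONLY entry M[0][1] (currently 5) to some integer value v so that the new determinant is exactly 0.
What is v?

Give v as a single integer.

det is linear in entry M[0][1]: det = old_det + (v - 5) * C_01
Cofactor C_01 = -2
Want det = 0: -18 + (v - 5) * -2 = 0
  (v - 5) = 18 / -2 = -9
  v = 5 + (-9) = -4

Answer: -4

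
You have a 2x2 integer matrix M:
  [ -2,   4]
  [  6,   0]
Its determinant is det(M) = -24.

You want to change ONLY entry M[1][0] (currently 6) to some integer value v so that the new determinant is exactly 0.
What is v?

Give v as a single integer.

det is linear in entry M[1][0]: det = old_det + (v - 6) * C_10
Cofactor C_10 = -4
Want det = 0: -24 + (v - 6) * -4 = 0
  (v - 6) = 24 / -4 = -6
  v = 6 + (-6) = 0

Answer: 0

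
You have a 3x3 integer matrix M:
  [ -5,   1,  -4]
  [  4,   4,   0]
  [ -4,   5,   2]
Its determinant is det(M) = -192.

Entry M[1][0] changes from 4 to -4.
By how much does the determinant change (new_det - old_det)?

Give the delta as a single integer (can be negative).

Cofactor C_10 = -22
Entry delta = -4 - 4 = -8
Det delta = entry_delta * cofactor = -8 * -22 = 176

Answer: 176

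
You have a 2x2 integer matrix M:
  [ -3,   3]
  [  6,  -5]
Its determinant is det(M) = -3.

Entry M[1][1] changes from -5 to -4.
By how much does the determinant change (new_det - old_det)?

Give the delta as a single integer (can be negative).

Answer: -3

Derivation:
Cofactor C_11 = -3
Entry delta = -4 - -5 = 1
Det delta = entry_delta * cofactor = 1 * -3 = -3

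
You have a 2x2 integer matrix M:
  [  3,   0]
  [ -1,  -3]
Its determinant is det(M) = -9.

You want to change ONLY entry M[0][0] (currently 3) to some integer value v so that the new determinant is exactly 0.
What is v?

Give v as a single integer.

det is linear in entry M[0][0]: det = old_det + (v - 3) * C_00
Cofactor C_00 = -3
Want det = 0: -9 + (v - 3) * -3 = 0
  (v - 3) = 9 / -3 = -3
  v = 3 + (-3) = 0

Answer: 0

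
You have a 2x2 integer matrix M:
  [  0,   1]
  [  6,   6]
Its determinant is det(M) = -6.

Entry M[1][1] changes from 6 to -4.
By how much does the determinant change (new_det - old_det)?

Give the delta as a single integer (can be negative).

Answer: 0

Derivation:
Cofactor C_11 = 0
Entry delta = -4 - 6 = -10
Det delta = entry_delta * cofactor = -10 * 0 = 0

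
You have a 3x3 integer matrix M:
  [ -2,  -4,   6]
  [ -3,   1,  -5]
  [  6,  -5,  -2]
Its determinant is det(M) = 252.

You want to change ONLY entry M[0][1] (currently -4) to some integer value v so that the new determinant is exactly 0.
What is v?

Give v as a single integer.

det is linear in entry M[0][1]: det = old_det + (v - -4) * C_01
Cofactor C_01 = -36
Want det = 0: 252 + (v - -4) * -36 = 0
  (v - -4) = -252 / -36 = 7
  v = -4 + (7) = 3

Answer: 3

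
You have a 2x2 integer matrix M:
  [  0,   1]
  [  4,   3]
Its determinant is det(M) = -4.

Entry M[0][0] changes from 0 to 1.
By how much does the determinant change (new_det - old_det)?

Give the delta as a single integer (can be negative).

Answer: 3

Derivation:
Cofactor C_00 = 3
Entry delta = 1 - 0 = 1
Det delta = entry_delta * cofactor = 1 * 3 = 3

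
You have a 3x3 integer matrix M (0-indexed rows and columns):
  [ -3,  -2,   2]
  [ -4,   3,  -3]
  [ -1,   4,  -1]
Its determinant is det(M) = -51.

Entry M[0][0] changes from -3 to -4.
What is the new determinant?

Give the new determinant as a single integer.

det is linear in row 0: changing M[0][0] by delta changes det by delta * cofactor(0,0).
Cofactor C_00 = (-1)^(0+0) * minor(0,0) = 9
Entry delta = -4 - -3 = -1
Det delta = -1 * 9 = -9
New det = -51 + -9 = -60

Answer: -60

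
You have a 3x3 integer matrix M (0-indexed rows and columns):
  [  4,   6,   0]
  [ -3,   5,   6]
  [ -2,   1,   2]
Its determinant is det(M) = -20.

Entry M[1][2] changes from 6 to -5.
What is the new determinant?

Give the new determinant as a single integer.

Answer: 156

Derivation:
det is linear in row 1: changing M[1][2] by delta changes det by delta * cofactor(1,2).
Cofactor C_12 = (-1)^(1+2) * minor(1,2) = -16
Entry delta = -5 - 6 = -11
Det delta = -11 * -16 = 176
New det = -20 + 176 = 156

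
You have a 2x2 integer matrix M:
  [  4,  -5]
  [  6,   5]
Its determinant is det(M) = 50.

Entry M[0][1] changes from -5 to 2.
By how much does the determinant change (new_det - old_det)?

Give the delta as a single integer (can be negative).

Answer: -42

Derivation:
Cofactor C_01 = -6
Entry delta = 2 - -5 = 7
Det delta = entry_delta * cofactor = 7 * -6 = -42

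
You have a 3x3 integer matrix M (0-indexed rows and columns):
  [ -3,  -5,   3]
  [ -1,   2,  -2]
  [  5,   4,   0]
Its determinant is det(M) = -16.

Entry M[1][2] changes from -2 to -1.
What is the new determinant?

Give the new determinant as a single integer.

Answer: -29

Derivation:
det is linear in row 1: changing M[1][2] by delta changes det by delta * cofactor(1,2).
Cofactor C_12 = (-1)^(1+2) * minor(1,2) = -13
Entry delta = -1 - -2 = 1
Det delta = 1 * -13 = -13
New det = -16 + -13 = -29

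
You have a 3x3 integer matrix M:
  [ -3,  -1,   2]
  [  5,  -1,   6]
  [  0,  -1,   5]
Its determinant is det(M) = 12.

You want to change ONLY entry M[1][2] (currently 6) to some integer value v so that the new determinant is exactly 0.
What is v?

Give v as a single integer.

det is linear in entry M[1][2]: det = old_det + (v - 6) * C_12
Cofactor C_12 = -3
Want det = 0: 12 + (v - 6) * -3 = 0
  (v - 6) = -12 / -3 = 4
  v = 6 + (4) = 10

Answer: 10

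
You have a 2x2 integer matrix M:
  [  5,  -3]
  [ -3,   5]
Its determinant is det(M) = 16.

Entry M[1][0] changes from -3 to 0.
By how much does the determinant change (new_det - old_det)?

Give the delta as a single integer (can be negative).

Answer: 9

Derivation:
Cofactor C_10 = 3
Entry delta = 0 - -3 = 3
Det delta = entry_delta * cofactor = 3 * 3 = 9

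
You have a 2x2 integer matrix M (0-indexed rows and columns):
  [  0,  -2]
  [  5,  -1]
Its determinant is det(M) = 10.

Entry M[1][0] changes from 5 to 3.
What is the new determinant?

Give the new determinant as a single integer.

Answer: 6

Derivation:
det is linear in row 1: changing M[1][0] by delta changes det by delta * cofactor(1,0).
Cofactor C_10 = (-1)^(1+0) * minor(1,0) = 2
Entry delta = 3 - 5 = -2
Det delta = -2 * 2 = -4
New det = 10 + -4 = 6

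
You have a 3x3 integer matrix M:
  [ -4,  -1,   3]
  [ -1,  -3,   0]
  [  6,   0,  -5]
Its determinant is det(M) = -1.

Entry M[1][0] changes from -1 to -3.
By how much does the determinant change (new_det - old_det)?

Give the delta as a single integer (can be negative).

Answer: 10

Derivation:
Cofactor C_10 = -5
Entry delta = -3 - -1 = -2
Det delta = entry_delta * cofactor = -2 * -5 = 10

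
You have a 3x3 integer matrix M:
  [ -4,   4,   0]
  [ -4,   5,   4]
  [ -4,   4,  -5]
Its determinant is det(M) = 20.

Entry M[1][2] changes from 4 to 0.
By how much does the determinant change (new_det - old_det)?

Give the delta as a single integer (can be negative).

Cofactor C_12 = 0
Entry delta = 0 - 4 = -4
Det delta = entry_delta * cofactor = -4 * 0 = 0

Answer: 0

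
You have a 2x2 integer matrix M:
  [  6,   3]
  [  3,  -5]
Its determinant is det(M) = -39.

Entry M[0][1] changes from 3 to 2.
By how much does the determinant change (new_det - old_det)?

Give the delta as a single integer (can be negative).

Cofactor C_01 = -3
Entry delta = 2 - 3 = -1
Det delta = entry_delta * cofactor = -1 * -3 = 3

Answer: 3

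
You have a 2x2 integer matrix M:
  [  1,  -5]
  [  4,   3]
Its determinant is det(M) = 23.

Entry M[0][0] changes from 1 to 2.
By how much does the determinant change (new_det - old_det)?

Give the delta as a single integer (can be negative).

Answer: 3

Derivation:
Cofactor C_00 = 3
Entry delta = 2 - 1 = 1
Det delta = entry_delta * cofactor = 1 * 3 = 3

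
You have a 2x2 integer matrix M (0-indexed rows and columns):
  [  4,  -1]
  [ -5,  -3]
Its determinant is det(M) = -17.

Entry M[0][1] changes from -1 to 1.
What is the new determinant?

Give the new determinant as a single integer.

det is linear in row 0: changing M[0][1] by delta changes det by delta * cofactor(0,1).
Cofactor C_01 = (-1)^(0+1) * minor(0,1) = 5
Entry delta = 1 - -1 = 2
Det delta = 2 * 5 = 10
New det = -17 + 10 = -7

Answer: -7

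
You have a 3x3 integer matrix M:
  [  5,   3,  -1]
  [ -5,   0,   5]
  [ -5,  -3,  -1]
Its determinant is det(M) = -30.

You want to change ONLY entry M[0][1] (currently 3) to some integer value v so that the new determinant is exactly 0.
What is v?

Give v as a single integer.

Answer: 2

Derivation:
det is linear in entry M[0][1]: det = old_det + (v - 3) * C_01
Cofactor C_01 = -30
Want det = 0: -30 + (v - 3) * -30 = 0
  (v - 3) = 30 / -30 = -1
  v = 3 + (-1) = 2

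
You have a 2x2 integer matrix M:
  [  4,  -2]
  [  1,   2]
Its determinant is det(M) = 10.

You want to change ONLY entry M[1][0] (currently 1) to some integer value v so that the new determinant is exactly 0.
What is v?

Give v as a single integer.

det is linear in entry M[1][0]: det = old_det + (v - 1) * C_10
Cofactor C_10 = 2
Want det = 0: 10 + (v - 1) * 2 = 0
  (v - 1) = -10 / 2 = -5
  v = 1 + (-5) = -4

Answer: -4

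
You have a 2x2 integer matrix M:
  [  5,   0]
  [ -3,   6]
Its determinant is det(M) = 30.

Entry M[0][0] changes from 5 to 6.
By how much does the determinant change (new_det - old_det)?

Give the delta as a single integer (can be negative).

Answer: 6

Derivation:
Cofactor C_00 = 6
Entry delta = 6 - 5 = 1
Det delta = entry_delta * cofactor = 1 * 6 = 6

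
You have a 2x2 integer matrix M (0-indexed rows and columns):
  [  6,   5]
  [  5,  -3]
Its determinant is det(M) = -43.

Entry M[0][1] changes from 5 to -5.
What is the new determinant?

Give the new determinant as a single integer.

Answer: 7

Derivation:
det is linear in row 0: changing M[0][1] by delta changes det by delta * cofactor(0,1).
Cofactor C_01 = (-1)^(0+1) * minor(0,1) = -5
Entry delta = -5 - 5 = -10
Det delta = -10 * -5 = 50
New det = -43 + 50 = 7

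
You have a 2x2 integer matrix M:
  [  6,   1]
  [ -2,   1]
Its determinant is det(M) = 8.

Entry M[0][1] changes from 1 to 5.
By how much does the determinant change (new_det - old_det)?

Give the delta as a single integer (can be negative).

Cofactor C_01 = 2
Entry delta = 5 - 1 = 4
Det delta = entry_delta * cofactor = 4 * 2 = 8

Answer: 8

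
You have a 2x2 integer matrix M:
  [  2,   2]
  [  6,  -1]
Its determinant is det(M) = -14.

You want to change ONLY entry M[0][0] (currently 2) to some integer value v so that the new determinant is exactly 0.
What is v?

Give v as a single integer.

det is linear in entry M[0][0]: det = old_det + (v - 2) * C_00
Cofactor C_00 = -1
Want det = 0: -14 + (v - 2) * -1 = 0
  (v - 2) = 14 / -1 = -14
  v = 2 + (-14) = -12

Answer: -12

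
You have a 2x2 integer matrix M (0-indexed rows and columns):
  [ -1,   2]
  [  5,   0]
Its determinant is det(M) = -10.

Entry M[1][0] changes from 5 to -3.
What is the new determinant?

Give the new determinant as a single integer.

Answer: 6

Derivation:
det is linear in row 1: changing M[1][0] by delta changes det by delta * cofactor(1,0).
Cofactor C_10 = (-1)^(1+0) * minor(1,0) = -2
Entry delta = -3 - 5 = -8
Det delta = -8 * -2 = 16
New det = -10 + 16 = 6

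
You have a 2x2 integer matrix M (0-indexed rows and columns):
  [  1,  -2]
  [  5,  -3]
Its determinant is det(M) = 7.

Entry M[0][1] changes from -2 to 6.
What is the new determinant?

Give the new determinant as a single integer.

det is linear in row 0: changing M[0][1] by delta changes det by delta * cofactor(0,1).
Cofactor C_01 = (-1)^(0+1) * minor(0,1) = -5
Entry delta = 6 - -2 = 8
Det delta = 8 * -5 = -40
New det = 7 + -40 = -33

Answer: -33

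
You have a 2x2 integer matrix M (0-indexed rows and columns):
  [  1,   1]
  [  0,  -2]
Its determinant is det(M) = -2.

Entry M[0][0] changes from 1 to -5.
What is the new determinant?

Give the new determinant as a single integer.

det is linear in row 0: changing M[0][0] by delta changes det by delta * cofactor(0,0).
Cofactor C_00 = (-1)^(0+0) * minor(0,0) = -2
Entry delta = -5 - 1 = -6
Det delta = -6 * -2 = 12
New det = -2 + 12 = 10

Answer: 10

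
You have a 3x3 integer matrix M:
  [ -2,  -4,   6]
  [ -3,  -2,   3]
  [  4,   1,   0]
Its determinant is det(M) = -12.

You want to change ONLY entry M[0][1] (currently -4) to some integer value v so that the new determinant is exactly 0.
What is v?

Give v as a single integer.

Answer: -3

Derivation:
det is linear in entry M[0][1]: det = old_det + (v - -4) * C_01
Cofactor C_01 = 12
Want det = 0: -12 + (v - -4) * 12 = 0
  (v - -4) = 12 / 12 = 1
  v = -4 + (1) = -3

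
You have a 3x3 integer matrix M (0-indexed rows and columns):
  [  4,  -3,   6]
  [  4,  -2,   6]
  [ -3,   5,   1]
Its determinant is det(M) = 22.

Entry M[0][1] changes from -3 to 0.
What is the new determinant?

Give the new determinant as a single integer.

det is linear in row 0: changing M[0][1] by delta changes det by delta * cofactor(0,1).
Cofactor C_01 = (-1)^(0+1) * minor(0,1) = -22
Entry delta = 0 - -3 = 3
Det delta = 3 * -22 = -66
New det = 22 + -66 = -44

Answer: -44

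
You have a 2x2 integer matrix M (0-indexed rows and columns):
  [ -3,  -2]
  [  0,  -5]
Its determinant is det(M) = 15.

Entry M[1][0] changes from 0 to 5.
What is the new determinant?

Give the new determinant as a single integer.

det is linear in row 1: changing M[1][0] by delta changes det by delta * cofactor(1,0).
Cofactor C_10 = (-1)^(1+0) * minor(1,0) = 2
Entry delta = 5 - 0 = 5
Det delta = 5 * 2 = 10
New det = 15 + 10 = 25

Answer: 25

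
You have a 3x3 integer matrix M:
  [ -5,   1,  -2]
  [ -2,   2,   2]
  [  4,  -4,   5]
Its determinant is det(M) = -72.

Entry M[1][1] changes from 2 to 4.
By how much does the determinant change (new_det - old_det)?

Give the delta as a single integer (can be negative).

Answer: -34

Derivation:
Cofactor C_11 = -17
Entry delta = 4 - 2 = 2
Det delta = entry_delta * cofactor = 2 * -17 = -34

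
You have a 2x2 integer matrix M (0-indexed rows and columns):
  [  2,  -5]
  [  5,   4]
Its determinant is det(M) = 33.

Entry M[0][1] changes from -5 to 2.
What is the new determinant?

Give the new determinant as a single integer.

Answer: -2

Derivation:
det is linear in row 0: changing M[0][1] by delta changes det by delta * cofactor(0,1).
Cofactor C_01 = (-1)^(0+1) * minor(0,1) = -5
Entry delta = 2 - -5 = 7
Det delta = 7 * -5 = -35
New det = 33 + -35 = -2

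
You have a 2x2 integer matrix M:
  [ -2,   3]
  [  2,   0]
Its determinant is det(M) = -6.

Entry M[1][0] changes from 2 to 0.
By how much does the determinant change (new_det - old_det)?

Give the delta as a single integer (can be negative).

Cofactor C_10 = -3
Entry delta = 0 - 2 = -2
Det delta = entry_delta * cofactor = -2 * -3 = 6

Answer: 6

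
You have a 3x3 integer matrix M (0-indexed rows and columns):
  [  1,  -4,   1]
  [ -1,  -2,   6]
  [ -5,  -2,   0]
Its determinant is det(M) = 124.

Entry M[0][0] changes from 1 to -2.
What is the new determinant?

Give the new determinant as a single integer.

Answer: 88

Derivation:
det is linear in row 0: changing M[0][0] by delta changes det by delta * cofactor(0,0).
Cofactor C_00 = (-1)^(0+0) * minor(0,0) = 12
Entry delta = -2 - 1 = -3
Det delta = -3 * 12 = -36
New det = 124 + -36 = 88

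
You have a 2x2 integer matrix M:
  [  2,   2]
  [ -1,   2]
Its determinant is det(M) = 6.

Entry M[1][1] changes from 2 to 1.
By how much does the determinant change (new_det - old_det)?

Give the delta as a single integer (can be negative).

Answer: -2

Derivation:
Cofactor C_11 = 2
Entry delta = 1 - 2 = -1
Det delta = entry_delta * cofactor = -1 * 2 = -2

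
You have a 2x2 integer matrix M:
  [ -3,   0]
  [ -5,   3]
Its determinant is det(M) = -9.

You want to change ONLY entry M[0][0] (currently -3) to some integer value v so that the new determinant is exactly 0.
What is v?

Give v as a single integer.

det is linear in entry M[0][0]: det = old_det + (v - -3) * C_00
Cofactor C_00 = 3
Want det = 0: -9 + (v - -3) * 3 = 0
  (v - -3) = 9 / 3 = 3
  v = -3 + (3) = 0

Answer: 0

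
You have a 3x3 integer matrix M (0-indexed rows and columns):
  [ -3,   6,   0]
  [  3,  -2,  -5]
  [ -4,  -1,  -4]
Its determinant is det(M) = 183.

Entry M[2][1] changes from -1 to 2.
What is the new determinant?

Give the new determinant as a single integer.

Answer: 138

Derivation:
det is linear in row 2: changing M[2][1] by delta changes det by delta * cofactor(2,1).
Cofactor C_21 = (-1)^(2+1) * minor(2,1) = -15
Entry delta = 2 - -1 = 3
Det delta = 3 * -15 = -45
New det = 183 + -45 = 138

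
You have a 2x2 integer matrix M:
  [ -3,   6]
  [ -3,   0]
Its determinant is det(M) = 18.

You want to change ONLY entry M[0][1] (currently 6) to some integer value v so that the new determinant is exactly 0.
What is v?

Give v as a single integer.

Answer: 0

Derivation:
det is linear in entry M[0][1]: det = old_det + (v - 6) * C_01
Cofactor C_01 = 3
Want det = 0: 18 + (v - 6) * 3 = 0
  (v - 6) = -18 / 3 = -6
  v = 6 + (-6) = 0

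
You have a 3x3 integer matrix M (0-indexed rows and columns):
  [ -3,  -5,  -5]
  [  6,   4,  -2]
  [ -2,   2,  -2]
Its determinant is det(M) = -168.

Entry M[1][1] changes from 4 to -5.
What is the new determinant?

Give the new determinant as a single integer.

det is linear in row 1: changing M[1][1] by delta changes det by delta * cofactor(1,1).
Cofactor C_11 = (-1)^(1+1) * minor(1,1) = -4
Entry delta = -5 - 4 = -9
Det delta = -9 * -4 = 36
New det = -168 + 36 = -132

Answer: -132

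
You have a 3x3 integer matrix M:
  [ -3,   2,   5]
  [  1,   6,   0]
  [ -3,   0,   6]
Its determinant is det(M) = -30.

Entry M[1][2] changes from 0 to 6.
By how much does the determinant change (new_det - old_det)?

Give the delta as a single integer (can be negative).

Cofactor C_12 = -6
Entry delta = 6 - 0 = 6
Det delta = entry_delta * cofactor = 6 * -6 = -36

Answer: -36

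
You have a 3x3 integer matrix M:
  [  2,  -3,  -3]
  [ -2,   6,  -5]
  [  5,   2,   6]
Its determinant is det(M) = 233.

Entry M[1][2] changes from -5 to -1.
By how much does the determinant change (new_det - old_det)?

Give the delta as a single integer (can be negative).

Answer: -76

Derivation:
Cofactor C_12 = -19
Entry delta = -1 - -5 = 4
Det delta = entry_delta * cofactor = 4 * -19 = -76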